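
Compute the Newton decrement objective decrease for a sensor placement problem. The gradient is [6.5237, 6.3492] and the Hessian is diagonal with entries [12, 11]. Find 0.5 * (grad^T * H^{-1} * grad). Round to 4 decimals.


Step 1: H is diagonal, so H^(-1) * g = [0.5436, 0.5772].
Step 2: g^T H^(-1) g = sum_i g_i^2 / H_ii
  = (6.5237)^2/12 + (6.3492)^2/11
  = 3.5466 + 3.6648 = 7.2113
Step 3: Objective decrease = 0.5 * g^T H^(-1) g = 3.6057


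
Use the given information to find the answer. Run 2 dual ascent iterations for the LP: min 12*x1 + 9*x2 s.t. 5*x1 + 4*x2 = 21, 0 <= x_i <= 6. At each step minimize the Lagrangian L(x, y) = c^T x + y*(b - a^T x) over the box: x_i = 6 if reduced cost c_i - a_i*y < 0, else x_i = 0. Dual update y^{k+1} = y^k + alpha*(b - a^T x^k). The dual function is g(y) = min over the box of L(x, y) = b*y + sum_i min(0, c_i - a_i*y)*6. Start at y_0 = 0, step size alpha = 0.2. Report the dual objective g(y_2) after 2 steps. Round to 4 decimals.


Dual ascent for LP: min 12*x1 + 9*x2, 5*x1 + 4*x2 = 21, 0 <= x_i <= 6
Step 1: y^k = 0.0, reduced costs: (12.0, 9.0)
  x^k = (0.0, 0.0), subgradient = b - a^T x = 21.0
  y^{k+1} = 0.0 + 0.2*21.0 = 4.2
Step 2: y^k = 4.2, reduced costs: (-9.0, -7.8)
  x^k = (6.0, 6.0), subgradient = b - a^T x = -33.0
  y^{k+1} = 4.2 + 0.2*-33.0 = -2.4
Dual objective at y_2 = -2.4: reduced costs (24.0, 18.6), box minimizer x = (0.0, 0.0)
g(y_2) = b*y + (c1 - a1*y)*x1 + (c2 - a2*y)*x2 = 21*(-2.4) + 24.0*0.0 + 18.6*0.0 = -50.4 + 0.0 + 0.0 = -50.4


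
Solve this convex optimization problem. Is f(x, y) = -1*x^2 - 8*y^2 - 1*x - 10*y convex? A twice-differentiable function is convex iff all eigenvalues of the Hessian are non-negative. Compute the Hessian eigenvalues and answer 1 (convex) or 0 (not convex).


The Hessian of f(x,y) = -1*x^2 - 8*y^2 - 1*x - 10*y is:
H = [[-2, 0], [0, -16]]
Trace = -2 - 16 = -18
Determinant = -2*-16 - (0)^2 = 32
Discriminant = (-18)^2 - 4*32 = 196.0
Eigenvalues: lambda_1 = -16.0, lambda_2 = -2.0
The function is not convex.

0


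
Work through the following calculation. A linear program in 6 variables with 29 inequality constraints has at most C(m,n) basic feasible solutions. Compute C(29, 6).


Each vertex corresponds to some choice of n active constraints out of m, so the number of vertices is at most C(m, n) = m! / (n!(m-n)!).
m = 29, n = 6
Numerator: 29 * 28 * 27 * 26 * 25 * 24
Denominator: 6! = 720
C(29, 6) = 475020


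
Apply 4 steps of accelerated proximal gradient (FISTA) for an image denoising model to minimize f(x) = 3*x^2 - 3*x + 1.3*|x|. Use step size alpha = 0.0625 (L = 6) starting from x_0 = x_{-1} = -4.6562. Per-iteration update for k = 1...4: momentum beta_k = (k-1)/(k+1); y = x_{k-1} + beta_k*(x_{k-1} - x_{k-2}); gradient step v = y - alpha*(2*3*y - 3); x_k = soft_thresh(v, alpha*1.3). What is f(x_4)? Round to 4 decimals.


FISTA on f(x) = 3*x^2 - 3*x + 1.3*|x|
L = 6, alpha = 0.0625
Iteration 1: beta = 0.0, y = -4.6562 + 0.0*(-4.6562 + 4.6562) = -4.6562
  grad(y) = -30.9372, v = y - alpha*grad = -2.7226
  prox(v) = soft_thresh(-2.7226, 0.0813) = -2.6414
Iteration 2: beta = 0.3333, y = -2.6414 + 0.3333*(-2.6414 + 4.6562) = -1.9698
  grad(y) = -14.8186, v = y - alpha*grad = -1.0436
  prox(v) = soft_thresh(-1.0436, 0.0813) = -0.9624
Iteration 3: beta = 0.5, y = -0.9624 + 0.5*(-0.9624 + 2.6414) = -0.1228
  grad(y) = -3.7371, v = y - alpha*grad = 0.1107
  prox(v) = soft_thresh(0.1107, 0.0813) = 0.0295
Iteration 4: beta = 0.6, y = 0.0295 + 0.6*(0.0295 + 0.9624) = 0.6246
  grad(y) = 0.7474, v = y - alpha*grad = 0.5779
  prox(v) = soft_thresh(0.5779, 0.0813) = 0.4966
f(x_4) = 3*0.4966^2 - 3*0.4966 + 1.3*|0.4966| = -0.1044


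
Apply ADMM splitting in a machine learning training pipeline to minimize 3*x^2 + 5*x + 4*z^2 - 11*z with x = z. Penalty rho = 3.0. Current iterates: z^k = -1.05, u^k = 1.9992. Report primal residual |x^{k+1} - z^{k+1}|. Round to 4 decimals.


ADMM iteration with rho = 3.0, z^k = -1.05, u^k = 1.9992
Step 1: x-update.
Minimize 3*x^2 + 5*x + (3.0/2)*(x + 1.05 + 1.9992)^2
FOC: (2*3 + 3.0)*x = -5 + 3.0*(-1.05 - 1.9992)
x^{k+1} = -1.572
Step 2: z-update.
Minimize 4*z^2 - 11*z + (3.0/2)*(-1.572 - z + 1.9992)^2
FOC: (2*4 + 3.0)*z = 11 + 3.0*(-1.572 + 1.9992)
z^{k+1} = 1.1165
Step 3: u-update.
u^{k+1} = 1.9992 - 1.572 - 1.1165 = -0.6893
Step 4: Primal residual = |-1.572 - 1.1165| = 2.6885


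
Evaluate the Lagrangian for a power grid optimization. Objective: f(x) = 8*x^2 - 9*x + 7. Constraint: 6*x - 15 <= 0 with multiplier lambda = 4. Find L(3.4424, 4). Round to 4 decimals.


Step 1: Evaluate f(x).
f(3.4424) = 8*3.4424^2 - 9*3.4424 + 7 = 70.8193
Step 2: Evaluate g(x).
g(3.4424) = 6*3.4424 - 15 = 5.6544
Step 3: Compute Lagrangian.
L = 70.8193 + 4*5.6544 = 93.4369


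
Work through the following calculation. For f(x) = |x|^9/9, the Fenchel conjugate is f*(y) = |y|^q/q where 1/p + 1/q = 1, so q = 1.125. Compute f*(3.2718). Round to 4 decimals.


The conjugate exponent q satisfies 1/p + 1/q = 1.
p = 9, so q = 9/(9 - 1) = 1.125
|y|^q = 3.2718^1.125 = 3.7943
f*(3.2718) = 3.7943 / 1.125 = 3.3727


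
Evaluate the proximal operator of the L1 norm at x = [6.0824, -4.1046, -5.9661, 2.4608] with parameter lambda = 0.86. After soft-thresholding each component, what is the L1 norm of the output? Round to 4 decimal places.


Soft-thresholding with lambda = 0.86:
prox(6.0824) = sign(6.0824)*max(|6.0824| - 0.86, 0) = 5.2224
prox(-4.1046) = sign(-4.1046)*max(|-4.1046| - 0.86, 0) = -3.2446
prox(-5.9661) = sign(-5.9661)*max(|-5.9661| - 0.86, 0) = -5.1061
prox(2.4608) = sign(2.4608)*max(|2.4608| - 0.86, 0) = 1.6008
prox(x) = [5.2224, -3.2446, -5.1061, 1.6008]
||prox(x)||_1 = 5.2224 + 3.2446 + 5.1061 + 1.6008 = 15.1739


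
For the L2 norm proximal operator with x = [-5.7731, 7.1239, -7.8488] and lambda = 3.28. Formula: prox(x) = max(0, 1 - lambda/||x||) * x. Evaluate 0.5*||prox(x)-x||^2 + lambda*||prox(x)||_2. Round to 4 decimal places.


Step 1: Compute ||x||.
||x|| = 12.0699
Step 2: Compute scaling factor.
scale = max(0, 1 - 3.28/12.0699) = 0.7282
Step 3: prox(x) = [-4.2043, 5.188, -5.7159]
||prox(x)|| = 8.7899
Step 4: Proximal objective.
0.5*||prox-x||^2 = 5.3792
lambda*||prox|| = 28.8309
Total = 34.21


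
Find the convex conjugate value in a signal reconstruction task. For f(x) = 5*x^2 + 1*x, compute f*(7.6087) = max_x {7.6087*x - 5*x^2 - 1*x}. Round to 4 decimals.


f*(y) = sup_x {y*x - a*x^2 - b*x} = sup_x {(y-b)*x - a*x^2}
FOC: (y - b) - 2a*x = 0 => x* = (y - b)/(2a)
x* = (7.6087 - 1)/(2*5) = 0.6609
f*(7.6087) = (y-b)^2/(4a) = (7.6087 - 1)^2/(4*5)
= 43.6749/20 = 2.1837


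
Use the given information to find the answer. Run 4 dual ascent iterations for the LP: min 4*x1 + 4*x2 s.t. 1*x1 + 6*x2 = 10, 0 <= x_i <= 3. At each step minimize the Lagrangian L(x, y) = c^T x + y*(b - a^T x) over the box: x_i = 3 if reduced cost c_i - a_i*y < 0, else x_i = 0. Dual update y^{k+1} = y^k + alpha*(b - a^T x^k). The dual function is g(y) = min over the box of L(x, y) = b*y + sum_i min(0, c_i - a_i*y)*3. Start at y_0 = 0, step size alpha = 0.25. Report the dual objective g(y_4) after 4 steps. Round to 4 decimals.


Dual ascent for LP: min 4*x1 + 4*x2, 1*x1 + 6*x2 = 10, 0 <= x_i <= 3
Step 1: y^k = 0.0, reduced costs: (4.0, 4.0)
  x^k = (0.0, 0.0), subgradient = b - a^T x = 10.0
  y^{k+1} = 0.0 + 0.25*10.0 = 2.5
Step 2: y^k = 2.5, reduced costs: (1.5, -11.0)
  x^k = (0.0, 3.0), subgradient = b - a^T x = -8.0
  y^{k+1} = 2.5 + 0.25*-8.0 = 0.5
Step 3: y^k = 0.5, reduced costs: (3.5, 1.0)
  x^k = (0.0, 0.0), subgradient = b - a^T x = 10.0
  y^{k+1} = 0.5 + 0.25*10.0 = 3.0
Step 4: y^k = 3.0, reduced costs: (1.0, -14.0)
  x^k = (0.0, 3.0), subgradient = b - a^T x = -8.0
  y^{k+1} = 3.0 + 0.25*-8.0 = 1.0
Dual objective at y_4 = 1.0: reduced costs (3.0, -2.0), box minimizer x = (0.0, 3.0)
g(y_4) = b*y + (c1 - a1*y)*x1 + (c2 - a2*y)*x2 = 10*1.0 + 3.0*0.0 + (-2.0)*3.0 = 10.0 + 0.0 - 6.0 = 4.0


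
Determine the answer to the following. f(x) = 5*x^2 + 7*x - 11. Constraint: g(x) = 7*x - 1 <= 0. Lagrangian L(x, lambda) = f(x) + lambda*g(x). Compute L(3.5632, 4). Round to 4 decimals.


Step 1: Evaluate f(x).
f(3.5632) = 5*3.5632^2 + 7*3.5632 - 11 = 77.4244
Step 2: Evaluate g(x).
g(3.5632) = 7*3.5632 - 1 = 23.9424
Step 3: Compute Lagrangian.
L = 77.4244 + 4*23.9424 = 173.194


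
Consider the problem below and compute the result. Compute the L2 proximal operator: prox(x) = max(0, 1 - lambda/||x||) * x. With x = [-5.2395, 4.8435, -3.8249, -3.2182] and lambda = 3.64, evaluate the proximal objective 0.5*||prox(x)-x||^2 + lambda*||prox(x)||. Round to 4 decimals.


Step 1: Compute ||x||.
||x|| = 8.712
Step 2: Compute scaling factor.
scale = max(0, 1 - 3.64/8.712) = 0.5822
Step 3: prox(x) = [-3.0504, 2.8198, -2.2268, -1.8736]
||prox(x)|| = 5.072
Step 4: Proximal objective.
0.5*||prox-x||^2 = 6.6248
lambda*||prox|| = 18.4621
Total = 25.0868


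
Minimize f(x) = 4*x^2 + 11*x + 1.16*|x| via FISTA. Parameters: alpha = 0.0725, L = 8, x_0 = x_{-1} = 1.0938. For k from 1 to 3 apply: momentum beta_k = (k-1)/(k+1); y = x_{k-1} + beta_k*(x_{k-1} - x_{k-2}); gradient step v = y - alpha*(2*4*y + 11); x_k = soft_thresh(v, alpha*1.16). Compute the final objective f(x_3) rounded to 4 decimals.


FISTA on f(x) = 4*x^2 + 11*x + 1.16*|x|
L = 8, alpha = 0.0725
Iteration 1: beta = 0.0, y = 1.0938 + 0.0*(1.0938 - 1.0938) = 1.0938
  grad(y) = 19.7504, v = y - alpha*grad = -0.3381
  prox(v) = soft_thresh(-0.3381, 0.0841) = -0.254
Iteration 2: beta = 0.3333, y = -0.254 + 0.3333*(-0.254 - 1.0938) = -0.7033
  grad(y) = 5.3738, v = y - alpha*grad = -1.0929
  prox(v) = soft_thresh(-1.0929, 0.0841) = -1.0088
Iteration 3: beta = 0.5, y = -1.0088 + 0.5*(-1.0088 + 0.254) = -1.3862
  grad(y) = -0.0893, v = y - alpha*grad = -1.3797
  prox(v) = soft_thresh(-1.3797, 0.0841) = -1.2956
f(x_3) = 4*(-1.2956)^2 + 11*(-1.2956) + 1.16*|-1.2956| = -6.0344


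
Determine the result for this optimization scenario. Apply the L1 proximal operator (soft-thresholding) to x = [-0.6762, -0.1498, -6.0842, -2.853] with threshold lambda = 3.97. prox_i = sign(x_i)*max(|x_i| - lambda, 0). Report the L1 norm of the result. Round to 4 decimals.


Soft-thresholding with lambda = 3.97:
prox(-0.6762) = sign(-0.6762)*max(|-0.6762| - 3.97, 0) = 0.0
prox(-0.1498) = sign(-0.1498)*max(|-0.1498| - 3.97, 0) = 0.0
prox(-6.0842) = sign(-6.0842)*max(|-6.0842| - 3.97, 0) = -2.1142
prox(-2.853) = sign(-2.853)*max(|-2.853| - 3.97, 0) = 0.0
prox(x) = [0.0, 0.0, -2.1142, 0.0]
||prox(x)||_1 = 0.0 + 0.0 + 2.1142 + 0.0 = 2.1142


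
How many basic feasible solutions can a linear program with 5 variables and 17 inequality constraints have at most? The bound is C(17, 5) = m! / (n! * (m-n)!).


Each vertex corresponds to some choice of n active constraints out of m, so the number of vertices is at most C(m, n) = m! / (n!(m-n)!).
m = 17, n = 5
Numerator: 17 * 16 * 15 * 14 * 13
Denominator: 5! = 120
C(17, 5) = 6188


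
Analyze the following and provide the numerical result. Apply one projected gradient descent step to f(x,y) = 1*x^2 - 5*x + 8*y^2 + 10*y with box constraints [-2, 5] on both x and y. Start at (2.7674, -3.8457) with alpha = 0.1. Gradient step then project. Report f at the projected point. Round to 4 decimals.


Step 1: Compute gradient at (2.7674, -3.8457).
grad_x = 2*1*2.7674 - 5 = 0.5348
grad_y = 2*8*-3.8457 + 10 = -51.5312
Step 2: Gradient step.
x_raw = 2.7674 - 0.1*0.5348 = 2.7139
y_raw = -3.8457 - 0.1*-51.5312 = 1.3074
Step 3: Project onto [-2, 5].
x_proj = clip(2.7139) = 2.7139
y_proj = clip(1.3074) = 1.3074
Step 4: Evaluate f.
f(2.7139, 1.3074) = 20.5447


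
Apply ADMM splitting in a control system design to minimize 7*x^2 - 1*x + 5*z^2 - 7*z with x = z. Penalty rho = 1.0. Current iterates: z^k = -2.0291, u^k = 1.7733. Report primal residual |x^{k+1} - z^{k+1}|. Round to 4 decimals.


ADMM iteration with rho = 1.0, z^k = -2.0291, u^k = 1.7733
Step 1: x-update.
Minimize 7*x^2 - 1*x + (1.0/2)*(x + 2.0291 + 1.7733)^2
FOC: (2*7 + 1.0)*x = 1 + 1.0*(-2.0291 - 1.7733)
x^{k+1} = -0.1868
Step 2: z-update.
Minimize 5*z^2 - 7*z + (1.0/2)*(-0.1868 - z + 1.7733)^2
FOC: (2*5 + 1.0)*z = 7 + 1.0*(-0.1868 + 1.7733)
z^{k+1} = 0.7806
Step 3: u-update.
u^{k+1} = 1.7733 - 0.1868 - 0.7806 = 0.8059
Step 4: Primal residual = |-0.1868 - 0.7806| = 0.9674


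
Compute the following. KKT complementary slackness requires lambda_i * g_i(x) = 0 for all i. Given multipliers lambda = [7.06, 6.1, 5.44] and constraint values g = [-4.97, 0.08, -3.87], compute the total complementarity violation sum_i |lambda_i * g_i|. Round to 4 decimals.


KKT complementary slackness check:
lambda_1 * g_1 = 7.06 * -4.97 = -35.0882
lambda_2 * g_2 = 6.1 * 0.08 = 0.488
lambda_3 * g_3 = 5.44 * -3.87 = -21.0528
Total violation = 35.0882 + 0.488 + 21.0528 = 56.629


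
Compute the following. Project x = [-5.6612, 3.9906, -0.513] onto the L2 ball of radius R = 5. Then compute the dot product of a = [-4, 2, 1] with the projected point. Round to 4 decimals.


Step 1: Compute ||x|| (intermediates to 6 decimals).
||x|| = sqrt((-5.6612)^2 + 3.9906^2 + (-0.513)^2) = 6.945304
Step 2: Project.
Since ||x|| > R, scale = R/||x|| = 5/6.945304 = 0.719911, proj(x) = scale * x
proj(x) = [-4.07556, 2.872877, -0.369314]
Step 3: Dot product.
a^T * proj(x) = -4*(-4.07556) + 2*2.872877 + 1*(-0.369314) = 21.6787


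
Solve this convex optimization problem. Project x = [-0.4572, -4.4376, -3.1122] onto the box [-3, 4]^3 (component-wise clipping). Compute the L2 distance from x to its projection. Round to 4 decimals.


Project each component onto [-3, 4].
clip(-0.4572) = -0.4572, clip(-4.4376) = -3.0, clip(-3.1122) = -3.0
Projection = [-0.4572, -3.0, -3.0]
Squared diffs: [0.0, 2.0667, 0.0126]
Distance = sqrt(2.0793) = 1.442


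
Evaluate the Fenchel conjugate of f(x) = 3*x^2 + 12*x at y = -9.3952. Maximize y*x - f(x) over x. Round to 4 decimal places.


f*(y) = sup_x {y*x - a*x^2 - b*x} = sup_x {(y-b)*x - a*x^2}
FOC: (y - b) - 2a*x = 0 => x* = (y - b)/(2a)
x* = (-9.3952 - 12)/(2*3) = -3.5659
f*(-9.3952) = (y-b)^2/(4a) = (-9.3952 - 12)^2/(4*3)
= 457.7546/12 = 38.1462


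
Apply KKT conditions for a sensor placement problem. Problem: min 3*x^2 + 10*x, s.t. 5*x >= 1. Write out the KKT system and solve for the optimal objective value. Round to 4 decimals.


Step 1: Try lambda = 0 (constraint inactive).
x_unc = -10/(2*3) = -1.6667
Check: 5*-1.6667 = -8.3335 < 1 -- violated!
Step 2: Constraint must be active: 5*x = 1
x* = 1/5 = 0.2
lambda = (2*3*0.2 + 10)/5 = 2.24
Step 3: Compute optimal value.
f(x*) = 3*0.2^2 + 10*0.2 = 2.12


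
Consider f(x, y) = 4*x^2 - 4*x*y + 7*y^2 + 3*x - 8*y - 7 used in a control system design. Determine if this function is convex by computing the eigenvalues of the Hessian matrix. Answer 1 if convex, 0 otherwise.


The Hessian of f(x,y) = 4*x^2 - 4*x*y + 7*y^2 + 3*x - 8*y - 7 is:
H = [[8, -4], [-4, 14]]
Trace = 8 + 14 = 22
Determinant = 8*14 - (-4)^2 = 96
Discriminant = (22)^2 - 4*96 = 100.0
Eigenvalues: lambda_1 = 6.0, lambda_2 = 16.0
The function is convex.

1


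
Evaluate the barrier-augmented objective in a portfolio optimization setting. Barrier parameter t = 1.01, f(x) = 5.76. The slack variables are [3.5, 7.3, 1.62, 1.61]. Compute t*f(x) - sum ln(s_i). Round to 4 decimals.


Step 1: Compute log-barrier.
ln values: [1.2528, 1.9879, 0.4824, 0.4762]
phi = -(1.2528 + 1.9879 + 0.4824 + 0.4762) = -4.1993
Step 2: Compute augmented objective.
t*f(x) = 1.01*5.76 = 5.8176
Total = 5.8176 - 4.1993 = 1.6183


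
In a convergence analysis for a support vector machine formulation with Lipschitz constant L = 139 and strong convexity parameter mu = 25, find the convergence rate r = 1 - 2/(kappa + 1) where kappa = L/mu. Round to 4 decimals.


Step 1: Compute the condition number.
kappa = L/mu = 139/25 = 5.56
Step 2: Compute the convergence rate.
r = 1 - 2/(kappa + 1) = 1 - 2*mu/(L + mu) = (L - mu)/(L + mu) = 114/164 = 0.6951


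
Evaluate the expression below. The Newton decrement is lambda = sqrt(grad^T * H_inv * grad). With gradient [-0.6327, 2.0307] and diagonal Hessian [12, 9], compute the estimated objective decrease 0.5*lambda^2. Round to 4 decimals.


Step 1: H is diagonal, so H^(-1) * g = [-0.0527, 0.2256].
Step 2: g^T H^(-1) g = sum_i g_i^2 / H_ii
  = (-0.6327)^2/12 + (2.0307)^2/9
  = 0.0334 + 0.4582 = 0.4916
Step 3: Objective decrease = 0.5 * g^T H^(-1) g = 0.2458


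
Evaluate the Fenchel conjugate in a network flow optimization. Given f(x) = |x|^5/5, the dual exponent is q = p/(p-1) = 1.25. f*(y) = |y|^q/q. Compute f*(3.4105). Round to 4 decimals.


The conjugate exponent q satisfies 1/p + 1/q = 1.
p = 5, so q = 5/(5 - 1) = 1.25
|y|^q = 3.4105^1.25 = 4.6347
f*(3.4105) = 4.6347 / 1.25 = 3.7078


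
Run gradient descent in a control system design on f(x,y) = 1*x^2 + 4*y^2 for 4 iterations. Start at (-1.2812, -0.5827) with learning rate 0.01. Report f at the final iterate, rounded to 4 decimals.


Gradient descent on f(x,y) = 1*x^2 + 4*y^2.
Starting point: (-1.2812, -0.5827), alpha = 0.01
Step 1: grad_x = 2*1*-1.2812 = -2.5624, grad_y = 2*4*-0.5827 = -4.6616
  x_1 = -1.2812 - 0.01*-2.5624 = -1.2556
  y_1 = -0.5827 - 0.01*-4.6616 = -0.5361
Step 2: grad_x = 2*1*-1.2556 = -2.5112, grad_y = 2*4*-0.5361 = -4.2887
  x_2 = -1.2556 - 0.01*-2.5112 = -1.2305
  y_2 = -0.5361 - 0.01*-4.2887 = -0.4932
Step 3: grad_x = 2*1*-1.2305 = -2.4609, grad_y = 2*4*-0.4932 = -3.9456
  x_3 = -1.2305 - 0.01*-2.4609 = -1.2059
  y_3 = -0.4932 - 0.01*-3.9456 = -0.4537
Step 4: grad_x = 2*1*-1.2059 = -2.4117, grad_y = 2*4*-0.4537 = -3.6299
  x_4 = -1.2059 - 0.01*-2.4117 = -1.1817
  y_4 = -0.4537 - 0.01*-3.6299 = -0.4174
f(-1.1817, -0.4174) = 1*(-1.1817)^2 + 4*(-0.4174)^2 = 2.0935


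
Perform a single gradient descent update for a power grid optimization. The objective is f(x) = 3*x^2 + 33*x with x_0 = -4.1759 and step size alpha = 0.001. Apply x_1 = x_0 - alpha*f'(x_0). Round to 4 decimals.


We compute the gradient at x_0 and apply the update.
f'(x) = 6*x + 33
f'(-4.1759) = 6*-4.1759 + 33 = 7.9446
x_1 = -4.1759 - 0.001*7.9446 = -4.1838


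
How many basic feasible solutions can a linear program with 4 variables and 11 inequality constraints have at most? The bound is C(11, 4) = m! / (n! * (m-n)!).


Each vertex corresponds to some choice of n active constraints out of m, so the number of vertices is at most C(m, n) = m! / (n!(m-n)!).
m = 11, n = 4
Numerator: 11 * 10 * 9 * 8
Denominator: 4! = 24
C(11, 4) = 330


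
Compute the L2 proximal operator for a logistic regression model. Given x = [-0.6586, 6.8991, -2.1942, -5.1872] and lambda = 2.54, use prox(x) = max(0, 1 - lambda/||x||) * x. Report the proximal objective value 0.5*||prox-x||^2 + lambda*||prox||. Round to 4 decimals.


Step 1: Compute ||x||.
||x|| = 8.9304
Step 2: Compute scaling factor.
scale = max(0, 1 - 2.54/8.9304) = 0.7156
Step 3: prox(x) = [-0.4713, 4.9369, -1.5701, -3.7119]
||prox(x)|| = 6.3904
Step 4: Proximal objective.
0.5*||prox-x||^2 = 3.2258
lambda*||prox|| = 16.2316
Total = 19.4575


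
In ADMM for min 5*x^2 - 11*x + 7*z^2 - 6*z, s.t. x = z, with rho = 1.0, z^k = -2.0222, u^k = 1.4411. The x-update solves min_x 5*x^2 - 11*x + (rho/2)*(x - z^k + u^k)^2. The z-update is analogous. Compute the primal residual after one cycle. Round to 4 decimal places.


ADMM iteration with rho = 1.0, z^k = -2.0222, u^k = 1.4411
Step 1: x-update.
Minimize 5*x^2 - 11*x + (1.0/2)*(x + 2.0222 + 1.4411)^2
FOC: (2*5 + 1.0)*x = 11 + 1.0*(-2.0222 - 1.4411)
x^{k+1} = 0.6852
Step 2: z-update.
Minimize 7*z^2 - 6*z + (1.0/2)*(0.6852 - z + 1.4411)^2
FOC: (2*7 + 1.0)*z = 6 + 1.0*(0.6852 + 1.4411)
z^{k+1} = 0.5418
Step 3: u-update.
u^{k+1} = 1.4411 + 0.6852 - 0.5418 = 1.5845
Step 4: Primal residual = |0.6852 - 0.5418| = 0.1434


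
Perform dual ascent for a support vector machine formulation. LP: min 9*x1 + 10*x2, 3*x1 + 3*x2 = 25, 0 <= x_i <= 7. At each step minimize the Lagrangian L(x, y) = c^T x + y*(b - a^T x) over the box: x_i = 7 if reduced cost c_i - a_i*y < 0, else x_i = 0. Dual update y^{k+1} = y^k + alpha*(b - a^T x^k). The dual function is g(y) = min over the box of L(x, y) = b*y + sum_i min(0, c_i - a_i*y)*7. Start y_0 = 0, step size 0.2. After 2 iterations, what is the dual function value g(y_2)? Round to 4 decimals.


Dual ascent for LP: min 9*x1 + 10*x2, 3*x1 + 3*x2 = 25, 0 <= x_i <= 7
Step 1: y^k = 0.0, reduced costs: (9.0, 10.0)
  x^k = (0.0, 0.0), subgradient = b - a^T x = 25.0
  y^{k+1} = 0.0 + 0.2*25.0 = 5.0
Step 2: y^k = 5.0, reduced costs: (-6.0, -5.0)
  x^k = (7.0, 7.0), subgradient = b - a^T x = -17.0
  y^{k+1} = 5.0 + 0.2*-17.0 = 1.6
Dual objective at y_2 = 1.6: reduced costs (4.2, 5.2), box minimizer x = (0.0, 0.0)
g(y_2) = b*y + (c1 - a1*y)*x1 + (c2 - a2*y)*x2 = 25*1.6 + 4.2*0.0 + 5.2*0.0 = 40.0 + 0.0 + 0.0 = 40.0


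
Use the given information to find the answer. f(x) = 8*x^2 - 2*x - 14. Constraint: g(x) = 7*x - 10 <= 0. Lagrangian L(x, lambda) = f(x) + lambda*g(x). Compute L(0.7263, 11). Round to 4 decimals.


Step 1: Evaluate f(x).
f(0.7263) = 8*0.7263^2 - 2*0.7263 - 14 = -11.2325
Step 2: Evaluate g(x).
g(0.7263) = 7*0.7263 - 10 = -4.9159
Step 3: Compute Lagrangian.
L = -11.2325 + 11*-4.9159 = -65.3074


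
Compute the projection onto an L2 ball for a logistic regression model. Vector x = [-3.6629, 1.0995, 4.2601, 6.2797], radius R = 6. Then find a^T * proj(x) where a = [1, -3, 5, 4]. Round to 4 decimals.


Step 1: Compute ||x|| (intermediates to 6 decimals).
||x|| = sqrt((-3.6629)^2 + 1.0995^2 + 4.2601^2 + 6.2797^2) = 8.497577
Step 2: Project.
Since ||x|| > R, scale = R/||x|| = 6/8.497577 = 0.706084, proj(x) = scale * x
proj(x) = [-2.586315, 0.776339, 3.007988, 4.433996]
Step 3: Dot product.
a^T * proj(x) = 1*(-2.586315) - 3*0.776339 + 5*3.007988 + 4*4.433996 = 27.8606


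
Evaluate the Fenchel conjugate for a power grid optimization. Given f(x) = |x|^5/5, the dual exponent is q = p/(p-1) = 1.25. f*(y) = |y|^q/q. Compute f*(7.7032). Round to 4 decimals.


The conjugate exponent q satisfies 1/p + 1/q = 1.
p = 5, so q = 5/(5 - 1) = 1.25
|y|^q = 7.7032^1.25 = 12.8333
f*(7.7032) = 12.8333 / 1.25 = 10.2667


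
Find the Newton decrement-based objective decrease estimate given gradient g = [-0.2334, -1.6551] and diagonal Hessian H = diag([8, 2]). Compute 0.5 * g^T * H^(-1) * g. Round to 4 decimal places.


Step 1: H is diagonal, so H^(-1) * g = [-0.0292, -0.8276].
Step 2: g^T H^(-1) g = sum_i g_i^2 / H_ii
  = (-0.2334)^2/8 + (-1.6551)^2/2
  = 0.0068 + 1.3697 = 1.3765
Step 3: Objective decrease = 0.5 * g^T H^(-1) g = 0.6882


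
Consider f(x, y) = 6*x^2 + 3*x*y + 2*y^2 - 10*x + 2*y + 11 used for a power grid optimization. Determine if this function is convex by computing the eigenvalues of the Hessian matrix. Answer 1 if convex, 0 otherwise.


The Hessian of f(x,y) = 6*x^2 + 3*x*y + 2*y^2 - 10*x + 2*y + 11 is:
H = [[12, 3], [3, 4]]
Trace = 12 + 4 = 16
Determinant = 12*4 - (3)^2 = 39
Discriminant = (16)^2 - 4*39 = 100.0
Eigenvalues: lambda_1 = 3.0, lambda_2 = 13.0
The function is convex.

1


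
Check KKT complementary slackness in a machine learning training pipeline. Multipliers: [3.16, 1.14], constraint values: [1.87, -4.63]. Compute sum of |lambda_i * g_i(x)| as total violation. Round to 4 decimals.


KKT complementary slackness check:
lambda_1 * g_1 = 3.16 * 1.87 = 5.9092
lambda_2 * g_2 = 1.14 * -4.63 = -5.2782
Total violation = 5.9092 + 5.2782 = 11.1874


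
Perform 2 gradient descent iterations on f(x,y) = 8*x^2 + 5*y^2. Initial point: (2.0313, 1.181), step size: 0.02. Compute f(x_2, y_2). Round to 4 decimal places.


Gradient descent on f(x,y) = 8*x^2 + 5*y^2.
Starting point: (2.0313, 1.181), alpha = 0.02
Step 1: grad_x = 2*8*2.0313 = 32.5008, grad_y = 2*5*1.181 = 11.81
  x_1 = 2.0313 - 0.02*32.5008 = 1.3813
  y_1 = 1.181 - 0.02*11.81 = 0.9448
Step 2: grad_x = 2*8*1.3813 = 22.1005, grad_y = 2*5*0.9448 = 9.448
  x_2 = 1.3813 - 0.02*22.1005 = 0.9393
  y_2 = 0.9448 - 0.02*9.448 = 0.7558
f(0.9393, 0.7558) = 8*0.9393^2 + 5*0.7558^2 = 9.9143


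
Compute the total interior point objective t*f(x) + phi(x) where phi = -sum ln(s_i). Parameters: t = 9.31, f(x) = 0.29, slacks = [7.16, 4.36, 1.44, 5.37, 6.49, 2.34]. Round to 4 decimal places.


Step 1: Compute log-barrier.
ln values: [1.9685, 1.4725, 0.3646, 1.6808, 1.8703, 0.8502]
phi = -(1.9685 + 1.4725 + 0.3646 + 1.6808 + 1.8703 + 0.8502) = -8.2069
Step 2: Compute augmented objective.
t*f(x) = 9.31*0.29 = 2.6999
Total = 2.6999 - 8.2069 = -5.507


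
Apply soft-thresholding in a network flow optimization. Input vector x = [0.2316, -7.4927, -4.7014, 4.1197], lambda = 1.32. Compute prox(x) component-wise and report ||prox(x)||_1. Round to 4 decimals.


Soft-thresholding with lambda = 1.32:
prox(0.2316) = sign(0.2316)*max(|0.2316| - 1.32, 0) = 0.0
prox(-7.4927) = sign(-7.4927)*max(|-7.4927| - 1.32, 0) = -6.1727
prox(-4.7014) = sign(-4.7014)*max(|-4.7014| - 1.32, 0) = -3.3814
prox(4.1197) = sign(4.1197)*max(|4.1197| - 1.32, 0) = 2.7997
prox(x) = [0.0, -6.1727, -3.3814, 2.7997]
||prox(x)||_1 = 0.0 + 6.1727 + 3.3814 + 2.7997 = 12.3538


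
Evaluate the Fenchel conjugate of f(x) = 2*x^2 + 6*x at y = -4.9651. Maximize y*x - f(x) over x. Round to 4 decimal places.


f*(y) = sup_x {y*x - a*x^2 - b*x} = sup_x {(y-b)*x - a*x^2}
FOC: (y - b) - 2a*x = 0 => x* = (y - b)/(2a)
x* = (-4.9651 - 6)/(2*2) = -2.7413
f*(-4.9651) = (y-b)^2/(4a) = (-4.9651 - 6)^2/(4*2)
= 120.2334/8 = 15.0292


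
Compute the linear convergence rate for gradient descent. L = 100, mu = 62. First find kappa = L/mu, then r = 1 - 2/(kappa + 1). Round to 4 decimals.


Step 1: Compute the condition number.
kappa = L/mu = 100/62 = 1.6129
Step 2: Compute the convergence rate.
r = 1 - 2/(kappa + 1) = 1 - 2*mu/(L + mu) = (L - mu)/(L + mu) = 38/162 = 0.2346


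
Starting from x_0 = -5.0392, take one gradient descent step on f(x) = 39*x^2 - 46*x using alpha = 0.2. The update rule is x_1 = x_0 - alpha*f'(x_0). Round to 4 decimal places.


We compute the gradient at x_0 and apply the update.
f'(x) = 78*x - 46
f'(-5.0392) = 78*-5.0392 - 46 = -439.0576
x_1 = -5.0392 - 0.2*-439.0576 = 82.7723


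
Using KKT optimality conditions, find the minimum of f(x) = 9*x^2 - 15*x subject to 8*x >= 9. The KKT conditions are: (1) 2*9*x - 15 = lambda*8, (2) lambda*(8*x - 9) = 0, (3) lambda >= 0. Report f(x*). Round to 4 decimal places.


Step 1: Try lambda = 0 (constraint inactive).
x_unc = 15/(2*9) = 0.8333
Check: 8*0.8333 = 6.6664 < 9 -- violated!
Step 2: Constraint must be active: 8*x = 9
x* = 9/8 = 1.125
lambda = (2*9*1.125 - 15)/8 = 0.6563
Step 3: Compute optimal value.
f(x*) = 9*1.125^2 - 15*1.125 = -5.4844


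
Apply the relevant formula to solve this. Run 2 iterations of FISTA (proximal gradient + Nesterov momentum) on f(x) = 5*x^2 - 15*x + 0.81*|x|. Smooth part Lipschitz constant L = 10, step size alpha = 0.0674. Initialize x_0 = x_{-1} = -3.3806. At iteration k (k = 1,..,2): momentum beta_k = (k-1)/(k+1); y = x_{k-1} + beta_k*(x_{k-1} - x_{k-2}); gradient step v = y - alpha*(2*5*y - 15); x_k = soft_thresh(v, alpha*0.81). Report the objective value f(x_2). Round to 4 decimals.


FISTA on f(x) = 5*x^2 - 15*x + 0.81*|x|
L = 10, alpha = 0.0674
Iteration 1: beta = 0.0, y = -3.3806 + 0.0*(-3.3806 + 3.3806) = -3.3806
  grad(y) = -48.806, v = y - alpha*grad = -0.0911
  prox(v) = soft_thresh(-0.0911, 0.0546) = -0.0365
Iteration 2: beta = 0.3333, y = -0.0365 + 0.3333*(-0.0365 + 3.3806) = 1.0782
  grad(y) = -4.2178, v = y - alpha*grad = 1.3625
  prox(v) = soft_thresh(1.3625, 0.0546) = 1.3079
f(x_2) = 5*1.3079^2 - 15*1.3079 + 0.81*|1.3079| = -10.0061


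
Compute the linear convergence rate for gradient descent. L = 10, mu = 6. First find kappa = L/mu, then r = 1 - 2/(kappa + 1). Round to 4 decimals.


Step 1: Compute the condition number.
kappa = L/mu = 10/6 = 1.6667
Step 2: Compute the convergence rate.
r = 1 - 2/(kappa + 1) = 1 - 2*mu/(L + mu) = (L - mu)/(L + mu) = 4/16 = 0.25


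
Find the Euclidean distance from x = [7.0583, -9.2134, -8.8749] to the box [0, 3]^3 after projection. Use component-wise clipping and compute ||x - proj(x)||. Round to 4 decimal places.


Project each component onto [0, 3].
clip(7.0583) = 3.0, clip(-9.2134) = 0.0, clip(-8.8749) = 0.0
Projection = [3.0, 0.0, 0.0]
Squared diffs: [16.4698, 84.8867, 78.7639]
Distance = sqrt(180.1204) = 13.4209


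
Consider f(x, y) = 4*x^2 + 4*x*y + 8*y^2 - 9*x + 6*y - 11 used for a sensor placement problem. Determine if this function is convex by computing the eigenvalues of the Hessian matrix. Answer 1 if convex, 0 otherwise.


The Hessian of f(x,y) = 4*x^2 + 4*x*y + 8*y^2 - 9*x + 6*y - 11 is:
H = [[8, 4], [4, 16]]
Trace = 8 + 16 = 24
Determinant = 8*16 - (4)^2 = 112
Discriminant = (24)^2 - 4*112 = 128.0
Eigenvalues: lambda_1 = 6.3431, lambda_2 = 17.6569
The function is convex.

1


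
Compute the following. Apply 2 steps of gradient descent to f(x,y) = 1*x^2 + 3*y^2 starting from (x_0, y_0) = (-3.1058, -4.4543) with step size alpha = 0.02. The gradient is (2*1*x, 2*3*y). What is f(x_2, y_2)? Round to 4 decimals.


Gradient descent on f(x,y) = 1*x^2 + 3*y^2.
Starting point: (-3.1058, -4.4543), alpha = 0.02
Step 1: grad_x = 2*1*-3.1058 = -6.2116, grad_y = 2*3*-4.4543 = -26.7258
  x_1 = -3.1058 - 0.02*-6.2116 = -2.9816
  y_1 = -4.4543 - 0.02*-26.7258 = -3.9198
Step 2: grad_x = 2*1*-2.9816 = -5.9631, grad_y = 2*3*-3.9198 = -23.5187
  x_2 = -2.9816 - 0.02*-5.9631 = -2.8623
  y_2 = -3.9198 - 0.02*-23.5187 = -3.4494
f(-2.8623, -3.4494) = 1*(-2.8623)^2 + 3*(-3.4494)^2 = 43.8881


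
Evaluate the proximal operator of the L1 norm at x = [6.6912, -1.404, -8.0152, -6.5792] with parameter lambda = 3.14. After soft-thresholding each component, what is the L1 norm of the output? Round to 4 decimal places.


Soft-thresholding with lambda = 3.14:
prox(6.6912) = sign(6.6912)*max(|6.6912| - 3.14, 0) = 3.5512
prox(-1.404) = sign(-1.404)*max(|-1.404| - 3.14, 0) = 0.0
prox(-8.0152) = sign(-8.0152)*max(|-8.0152| - 3.14, 0) = -4.8752
prox(-6.5792) = sign(-6.5792)*max(|-6.5792| - 3.14, 0) = -3.4392
prox(x) = [3.5512, 0.0, -4.8752, -3.4392]
||prox(x)||_1 = 3.5512 + 0.0 + 4.8752 + 3.4392 = 11.8656


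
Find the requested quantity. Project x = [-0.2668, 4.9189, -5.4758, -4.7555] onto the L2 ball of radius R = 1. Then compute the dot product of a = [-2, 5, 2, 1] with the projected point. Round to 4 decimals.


Step 1: Compute ||x|| (intermediates to 6 decimals).
||x|| = sqrt((-0.2668)^2 + 4.9189^2 + (-5.4758)^2 + (-4.7555)^2) = 8.767321
Step 2: Project.
Since ||x|| > R, scale = R/||x|| = 1/8.767321 = 0.11406, proj(x) = scale * x
proj(x) = [-0.030431, 0.56105, -0.62457, -0.542412]
Step 3: Dot product.
a^T * proj(x) = -2*(-0.030431) + 5*0.56105 + 2*(-0.62457) + 1*(-0.542412) = 1.0746


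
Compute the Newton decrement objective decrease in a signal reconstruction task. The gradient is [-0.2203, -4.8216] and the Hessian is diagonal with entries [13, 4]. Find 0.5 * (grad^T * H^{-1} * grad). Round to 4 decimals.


Step 1: H is diagonal, so H^(-1) * g = [-0.0169, -1.2054].
Step 2: g^T H^(-1) g = sum_i g_i^2 / H_ii
  = (-0.2203)^2/13 + (-4.8216)^2/4
  = 0.0037 + 5.812 = 5.8157
Step 3: Objective decrease = 0.5 * g^T H^(-1) g = 2.9078


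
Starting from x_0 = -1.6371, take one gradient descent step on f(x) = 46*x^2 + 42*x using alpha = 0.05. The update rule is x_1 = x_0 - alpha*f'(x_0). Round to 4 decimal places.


We compute the gradient at x_0 and apply the update.
f'(x) = 92*x + 42
f'(-1.6371) = 92*-1.6371 + 42 = -108.6132
x_1 = -1.6371 - 0.05*-108.6132 = 3.7936


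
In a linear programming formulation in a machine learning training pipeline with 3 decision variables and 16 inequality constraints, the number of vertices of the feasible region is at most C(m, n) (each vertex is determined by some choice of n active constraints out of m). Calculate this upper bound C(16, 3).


Each vertex corresponds to some choice of n active constraints out of m, so the number of vertices is at most C(m, n) = m! / (n!(m-n)!).
m = 16, n = 3
Numerator: 16 * 15 * 14
Denominator: 3! = 6
C(16, 3) = 560


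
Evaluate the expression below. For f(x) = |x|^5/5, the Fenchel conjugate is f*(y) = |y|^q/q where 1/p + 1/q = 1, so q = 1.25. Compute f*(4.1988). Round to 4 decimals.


The conjugate exponent q satisfies 1/p + 1/q = 1.
p = 5, so q = 5/(5 - 1) = 1.25
|y|^q = 4.1988^1.25 = 6.0104
f*(4.1988) = 6.0104 / 1.25 = 4.8084


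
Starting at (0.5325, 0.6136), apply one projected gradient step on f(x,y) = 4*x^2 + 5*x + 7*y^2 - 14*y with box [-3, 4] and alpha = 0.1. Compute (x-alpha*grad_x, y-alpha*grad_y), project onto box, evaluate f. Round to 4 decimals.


Step 1: Compute gradient at (0.5325, 0.6136).
grad_x = 2*4*0.5325 + 5 = 9.26
grad_y = 2*7*0.6136 - 14 = -5.4096
Step 2: Gradient step.
x_raw = 0.5325 - 0.1*9.26 = -0.3935
y_raw = 0.6136 - 0.1*-5.4096 = 1.1546
Step 3: Project onto [-3, 4].
x_proj = clip(-0.3935) = -0.3935
y_proj = clip(1.1546) = 1.1546
Step 4: Evaluate f.
f(-0.3935, 1.1546) = -8.1809


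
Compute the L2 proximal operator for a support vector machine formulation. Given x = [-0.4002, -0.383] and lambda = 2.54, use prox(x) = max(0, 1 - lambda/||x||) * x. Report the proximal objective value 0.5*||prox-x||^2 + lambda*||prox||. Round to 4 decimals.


Step 1: Compute ||x||.
||x|| = 0.5539
Step 2: Compute scaling factor.
scale = max(0, 1 - 2.54/0.5539) = 0.0
Step 3: prox(x) = [-0.0, -0.0]
||prox(x)|| = 0.0
Step 4: Proximal objective.
0.5*||prox-x||^2 = 0.1534
lambda*||prox|| = 0.0
Total = 0.1534


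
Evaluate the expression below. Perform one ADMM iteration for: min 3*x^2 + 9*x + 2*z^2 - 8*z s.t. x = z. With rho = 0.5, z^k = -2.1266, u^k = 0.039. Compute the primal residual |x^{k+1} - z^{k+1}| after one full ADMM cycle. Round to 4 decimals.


ADMM iteration with rho = 0.5, z^k = -2.1266, u^k = 0.039
Step 1: x-update.
Minimize 3*x^2 + 9*x + (0.5/2)*(x + 2.1266 + 0.039)^2
FOC: (2*3 + 0.5)*x = -9 + 0.5*(-2.1266 - 0.039)
x^{k+1} = -1.5512
Step 2: z-update.
Minimize 2*z^2 - 8*z + (0.5/2)*(-1.5512 - z + 0.039)^2
FOC: (2*2 + 0.5)*z = 8 + 0.5*(-1.5512 + 0.039)
z^{k+1} = 1.6098
Step 3: u-update.
u^{k+1} = 0.039 - 1.5512 - 1.6098 = -3.122
Step 4: Primal residual = |-1.5512 - 1.6098| = 3.161


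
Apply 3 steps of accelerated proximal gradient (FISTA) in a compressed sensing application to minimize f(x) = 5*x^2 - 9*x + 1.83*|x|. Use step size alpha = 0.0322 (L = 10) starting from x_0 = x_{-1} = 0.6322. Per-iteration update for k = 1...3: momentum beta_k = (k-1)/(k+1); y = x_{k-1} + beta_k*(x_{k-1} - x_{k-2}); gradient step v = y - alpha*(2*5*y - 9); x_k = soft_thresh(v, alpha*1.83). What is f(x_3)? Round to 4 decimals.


FISTA on f(x) = 5*x^2 - 9*x + 1.83*|x|
L = 10, alpha = 0.0322
Iteration 1: beta = 0.0, y = 0.6322 + 0.0*(0.6322 - 0.6322) = 0.6322
  grad(y) = -2.678, v = y - alpha*grad = 0.7184
  prox(v) = soft_thresh(0.7184, 0.0589) = 0.6595
Iteration 2: beta = 0.3333, y = 0.6595 + 0.3333*(0.6595 - 0.6322) = 0.6686
  grad(y) = -2.3139, v = y - alpha*grad = 0.7431
  prox(v) = soft_thresh(0.7431, 0.0589) = 0.6842
Iteration 3: beta = 0.5, y = 0.6842 + 0.5*(0.6842 - 0.6595) = 0.6965
  grad(y) = -2.0347, v = y - alpha*grad = 0.762
  prox(v) = soft_thresh(0.762, 0.0589) = 0.7031
f(x_3) = 5*0.7031^2 - 9*0.7031 + 1.83*|0.7031| = -2.5695


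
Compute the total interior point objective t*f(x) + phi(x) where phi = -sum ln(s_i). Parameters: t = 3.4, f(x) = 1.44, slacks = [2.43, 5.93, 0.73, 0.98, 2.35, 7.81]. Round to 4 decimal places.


Step 1: Compute log-barrier.
ln values: [0.8879, 1.78, -0.3147, -0.0202, 0.8544, 2.0554]
phi = -(0.8879 + 1.78 - 0.3147 - 0.0202 + 0.8544 + 2.0554) = -5.2428
Step 2: Compute augmented objective.
t*f(x) = 3.4*1.44 = 4.896
Total = 4.896 - 5.2428 = -0.3468


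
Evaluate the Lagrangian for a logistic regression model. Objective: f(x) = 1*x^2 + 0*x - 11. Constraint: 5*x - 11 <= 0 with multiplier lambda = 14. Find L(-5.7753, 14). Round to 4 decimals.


Step 1: Evaluate f(x).
f(-5.7753) = 1*(-5.7753)^2 + 0*(-5.7753) - 11 = 22.3541
Step 2: Evaluate g(x).
g(-5.7753) = 5*-5.7753 - 11 = -39.8765
Step 3: Compute Lagrangian.
L = 22.3541 + 14*-39.8765 = -535.9169


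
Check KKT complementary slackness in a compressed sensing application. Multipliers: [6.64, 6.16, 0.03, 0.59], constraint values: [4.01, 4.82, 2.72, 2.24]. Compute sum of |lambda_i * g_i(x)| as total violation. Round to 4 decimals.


KKT complementary slackness check:
lambda_1 * g_1 = 6.64 * 4.01 = 26.6264
lambda_2 * g_2 = 6.16 * 4.82 = 29.6912
lambda_3 * g_3 = 0.03 * 2.72 = 0.0816
lambda_4 * g_4 = 0.59 * 2.24 = 1.3216
Total violation = 26.6264 + 29.6912 + 0.0816 + 1.3216 = 57.7208


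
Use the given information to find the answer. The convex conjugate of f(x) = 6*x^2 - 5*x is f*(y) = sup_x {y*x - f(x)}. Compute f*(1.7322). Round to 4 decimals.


f*(y) = sup_x {y*x - a*x^2 - b*x} = sup_x {(y-b)*x - a*x^2}
FOC: (y - b) - 2a*x = 0 => x* = (y - b)/(2a)
x* = (1.7322 + 5)/(2*6) = 0.561
f*(1.7322) = (y-b)^2/(4a) = (1.7322 + 5)^2/(4*6)
= 45.3225/24 = 1.8884


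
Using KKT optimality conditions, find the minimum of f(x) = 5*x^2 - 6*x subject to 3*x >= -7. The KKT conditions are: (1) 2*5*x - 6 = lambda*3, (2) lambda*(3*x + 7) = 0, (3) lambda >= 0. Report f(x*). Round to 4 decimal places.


Step 1: Try lambda = 0 (constraint inactive).
Stationarity: 2*5*x - 6 = 0
x* = 6/(2*5) = 0.6
Check constraint: 3*0.6 = 1.8 >= -7 -- satisfied.
Step 2: Compute optimal value.
f(x*) = 5*0.6^2 - 6*0.6 = -1.8


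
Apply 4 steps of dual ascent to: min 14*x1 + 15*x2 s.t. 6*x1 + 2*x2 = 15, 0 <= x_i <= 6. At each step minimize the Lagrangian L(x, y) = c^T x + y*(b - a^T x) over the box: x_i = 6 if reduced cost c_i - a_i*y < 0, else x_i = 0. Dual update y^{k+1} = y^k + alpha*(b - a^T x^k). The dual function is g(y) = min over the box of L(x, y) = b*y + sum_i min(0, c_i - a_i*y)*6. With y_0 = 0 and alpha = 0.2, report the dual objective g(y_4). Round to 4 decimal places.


Dual ascent for LP: min 14*x1 + 15*x2, 6*x1 + 2*x2 = 15, 0 <= x_i <= 6
Step 1: y^k = 0.0, reduced costs: (14.0, 15.0)
  x^k = (0.0, 0.0), subgradient = b - a^T x = 15.0
  y^{k+1} = 0.0 + 0.2*15.0 = 3.0
Step 2: y^k = 3.0, reduced costs: (-4.0, 9.0)
  x^k = (6.0, 0.0), subgradient = b - a^T x = -21.0
  y^{k+1} = 3.0 + 0.2*-21.0 = -1.2
Step 3: y^k = -1.2, reduced costs: (21.2, 17.4)
  x^k = (0.0, 0.0), subgradient = b - a^T x = 15.0
  y^{k+1} = -1.2 + 0.2*15.0 = 1.8
Step 4: y^k = 1.8, reduced costs: (3.2, 11.4)
  x^k = (0.0, 0.0), subgradient = b - a^T x = 15.0
  y^{k+1} = 1.8 + 0.2*15.0 = 4.8
Dual objective at y_4 = 4.8: reduced costs (-14.8, 5.4), box minimizer x = (6.0, 0.0)
g(y_4) = b*y + (c1 - a1*y)*x1 + (c2 - a2*y)*x2 = 15*4.8 + (-14.8)*6.0 + 5.4*0.0 = 72.0 - 88.8 + 0.0 = -16.8


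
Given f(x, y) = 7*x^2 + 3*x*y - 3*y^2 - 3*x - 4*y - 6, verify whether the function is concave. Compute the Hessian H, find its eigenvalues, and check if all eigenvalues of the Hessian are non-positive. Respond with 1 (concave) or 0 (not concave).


The Hessian of f(x,y) = 7*x^2 + 3*x*y - 3*y^2 - 3*x - 4*y - 6 is:
H = [[14, 3], [3, -6]]
Trace = 14 - 6 = 8
Determinant = 14*-6 - (3)^2 = -93
Discriminant = (8)^2 - 4*-93 = 436.0
Eigenvalues: lambda_1 = -6.4403, lambda_2 = 14.4403
The function is not concave.

0


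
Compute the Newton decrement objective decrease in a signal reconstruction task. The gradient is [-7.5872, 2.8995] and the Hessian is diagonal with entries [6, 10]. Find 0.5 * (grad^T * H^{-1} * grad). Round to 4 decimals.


Step 1: H is diagonal, so H^(-1) * g = [-1.2645, 0.29].
Step 2: g^T H^(-1) g = sum_i g_i^2 / H_ii
  = (-7.5872)^2/6 + (2.8995)^2/10
  = 9.5943 + 0.8407 = 10.435
Step 3: Objective decrease = 0.5 * g^T H^(-1) g = 5.2175


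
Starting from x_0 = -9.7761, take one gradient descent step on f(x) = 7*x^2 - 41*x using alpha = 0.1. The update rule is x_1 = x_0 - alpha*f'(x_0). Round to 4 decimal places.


We compute the gradient at x_0 and apply the update.
f'(x) = 14*x - 41
f'(-9.7761) = 14*-9.7761 - 41 = -177.8654
x_1 = -9.7761 - 0.1*-177.8654 = 8.0104


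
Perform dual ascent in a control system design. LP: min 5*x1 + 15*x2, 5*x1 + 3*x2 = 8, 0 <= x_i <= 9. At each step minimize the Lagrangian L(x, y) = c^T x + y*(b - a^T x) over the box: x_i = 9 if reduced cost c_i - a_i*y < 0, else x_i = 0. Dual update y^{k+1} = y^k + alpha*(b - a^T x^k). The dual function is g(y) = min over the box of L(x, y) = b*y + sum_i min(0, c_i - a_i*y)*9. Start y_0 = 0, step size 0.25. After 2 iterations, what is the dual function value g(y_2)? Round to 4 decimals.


Dual ascent for LP: min 5*x1 + 15*x2, 5*x1 + 3*x2 = 8, 0 <= x_i <= 9
Step 1: y^k = 0.0, reduced costs: (5.0, 15.0)
  x^k = (0.0, 0.0), subgradient = b - a^T x = 8.0
  y^{k+1} = 0.0 + 0.25*8.0 = 2.0
Step 2: y^k = 2.0, reduced costs: (-5.0, 9.0)
  x^k = (9.0, 0.0), subgradient = b - a^T x = -37.0
  y^{k+1} = 2.0 + 0.25*-37.0 = -7.25
Dual objective at y_2 = -7.25: reduced costs (41.25, 36.75), box minimizer x = (0.0, 0.0)
g(y_2) = b*y + (c1 - a1*y)*x1 + (c2 - a2*y)*x2 = 8*(-7.25) + 41.25*0.0 + 36.75*0.0 = -58.0 + 0.0 + 0.0 = -58.0
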